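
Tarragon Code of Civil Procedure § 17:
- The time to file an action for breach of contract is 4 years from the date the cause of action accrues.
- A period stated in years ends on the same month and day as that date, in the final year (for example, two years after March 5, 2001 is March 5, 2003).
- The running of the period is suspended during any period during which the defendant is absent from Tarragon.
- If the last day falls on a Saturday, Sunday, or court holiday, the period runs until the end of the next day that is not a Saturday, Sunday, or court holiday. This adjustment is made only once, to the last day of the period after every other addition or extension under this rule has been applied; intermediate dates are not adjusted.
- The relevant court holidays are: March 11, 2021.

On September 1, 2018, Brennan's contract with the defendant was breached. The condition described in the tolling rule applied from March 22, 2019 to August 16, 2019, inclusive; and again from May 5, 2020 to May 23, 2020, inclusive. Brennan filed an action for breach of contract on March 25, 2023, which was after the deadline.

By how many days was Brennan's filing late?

38 days

4 years after September 1, 2018 is September 1, 2022.
From March 22, 2019 through August 16, 2019 inclusive is 148 days; tolling adds 148 days: September 1, 2022 + 148 days = January 27, 2023.
From May 5, 2020 through May 23, 2020 inclusive is 19 days; tolling adds 19 days: January 27, 2023 + 19 days = February 15, 2023.
February 15, 2023 is a Wednesday and not a court holiday, so no extension applies.
The deadline is February 15, 2023; from February 15, 2023 to March 25, 2023 is 38 days.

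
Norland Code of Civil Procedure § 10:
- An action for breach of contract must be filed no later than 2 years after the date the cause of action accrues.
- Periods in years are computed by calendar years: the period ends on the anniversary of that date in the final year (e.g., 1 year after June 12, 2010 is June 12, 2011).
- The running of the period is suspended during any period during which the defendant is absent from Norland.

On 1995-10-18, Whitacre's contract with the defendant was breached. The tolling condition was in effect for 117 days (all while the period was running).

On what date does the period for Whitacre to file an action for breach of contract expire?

2 years after 1995-10-18 is October 18, 1997.
Tolling adds 117 days: October 18, 1997 + 117 days = February 12, 1998.

February 12, 1998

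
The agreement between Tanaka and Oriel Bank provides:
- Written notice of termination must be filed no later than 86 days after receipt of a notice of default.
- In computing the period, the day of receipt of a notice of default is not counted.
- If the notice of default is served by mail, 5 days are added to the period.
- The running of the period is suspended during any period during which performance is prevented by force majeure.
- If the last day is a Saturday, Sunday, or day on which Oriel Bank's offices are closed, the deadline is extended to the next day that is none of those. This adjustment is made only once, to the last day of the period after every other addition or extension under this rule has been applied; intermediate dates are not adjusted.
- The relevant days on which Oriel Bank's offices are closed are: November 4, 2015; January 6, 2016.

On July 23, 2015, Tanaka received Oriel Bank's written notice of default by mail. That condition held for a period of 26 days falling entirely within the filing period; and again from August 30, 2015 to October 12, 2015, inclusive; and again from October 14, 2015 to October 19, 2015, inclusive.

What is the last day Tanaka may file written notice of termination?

January 7, 2016

86 days after July 23, 2015 is October 17, 2015.
Service was by mail, adding 5 days: October 17, 2015 + 5 days = October 22, 2015.
Tolling adds 26 days: October 22, 2015 + 26 days = November 17, 2015.
From August 30, 2015 through October 12, 2015 inclusive is 44 days; tolling adds 44 days: November 17, 2015 + 44 days = December 31, 2015.
From October 14, 2015 through October 19, 2015 inclusive is 6 days; tolling adds 6 days: December 31, 2015 + 6 days = January 6, 2016.
January 6, 2016 is a listed holiday. The next qualifying day is January 7, 2016.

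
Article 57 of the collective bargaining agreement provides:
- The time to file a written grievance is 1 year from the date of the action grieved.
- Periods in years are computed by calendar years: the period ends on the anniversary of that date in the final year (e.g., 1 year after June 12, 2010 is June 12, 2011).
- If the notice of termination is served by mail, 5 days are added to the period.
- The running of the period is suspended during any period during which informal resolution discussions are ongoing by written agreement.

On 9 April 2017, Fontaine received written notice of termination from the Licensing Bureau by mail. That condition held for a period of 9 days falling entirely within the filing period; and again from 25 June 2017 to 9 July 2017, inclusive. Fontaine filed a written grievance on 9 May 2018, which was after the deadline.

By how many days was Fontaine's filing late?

1 day

1 year after 9 April 2017 is April 9, 2018.
Service was by mail, adding 5 days: April 9, 2018 + 5 days = April 14, 2018.
Tolling adds 9 days: April 14, 2018 + 9 days = April 23, 2018.
From June 25, 2017 through July 9, 2017 inclusive is 15 days; tolling adds 15 days: April 23, 2018 + 15 days = May 8, 2018.
The deadline is May 8, 2018; from May 8, 2018 to May 9, 2018 is 1 days.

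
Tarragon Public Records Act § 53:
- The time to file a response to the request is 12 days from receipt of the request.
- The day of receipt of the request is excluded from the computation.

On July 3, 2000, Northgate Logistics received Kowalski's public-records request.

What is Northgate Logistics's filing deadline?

12 days after July 3, 2000 is July 15, 2000.

July 15, 2000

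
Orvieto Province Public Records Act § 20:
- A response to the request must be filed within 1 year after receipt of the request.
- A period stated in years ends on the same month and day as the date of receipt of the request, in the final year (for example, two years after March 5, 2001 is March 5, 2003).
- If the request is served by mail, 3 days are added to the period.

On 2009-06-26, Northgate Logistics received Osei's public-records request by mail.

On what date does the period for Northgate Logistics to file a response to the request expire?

1 year after 2009-06-26 is June 26, 2010.
Service was by mail, adding 3 days: June 26, 2010 + 3 days = June 29, 2010.

June 29, 2010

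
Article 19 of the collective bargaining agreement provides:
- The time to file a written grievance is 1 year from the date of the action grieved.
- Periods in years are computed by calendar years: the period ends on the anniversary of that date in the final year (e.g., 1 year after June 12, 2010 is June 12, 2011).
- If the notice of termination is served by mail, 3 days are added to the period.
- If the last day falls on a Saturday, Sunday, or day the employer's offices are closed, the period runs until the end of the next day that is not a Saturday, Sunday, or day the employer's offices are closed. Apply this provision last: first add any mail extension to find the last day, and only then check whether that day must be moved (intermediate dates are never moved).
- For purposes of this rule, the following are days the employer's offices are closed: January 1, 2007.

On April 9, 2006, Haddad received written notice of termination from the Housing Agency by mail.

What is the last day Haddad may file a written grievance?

1 year after April 9, 2006 is April 9, 2007.
Service was by mail, adding 3 days: April 9, 2007 + 3 days = April 12, 2007.
April 12, 2007 is a Thursday and not a day the employer's offices are closed, so no extension applies.

April 12, 2007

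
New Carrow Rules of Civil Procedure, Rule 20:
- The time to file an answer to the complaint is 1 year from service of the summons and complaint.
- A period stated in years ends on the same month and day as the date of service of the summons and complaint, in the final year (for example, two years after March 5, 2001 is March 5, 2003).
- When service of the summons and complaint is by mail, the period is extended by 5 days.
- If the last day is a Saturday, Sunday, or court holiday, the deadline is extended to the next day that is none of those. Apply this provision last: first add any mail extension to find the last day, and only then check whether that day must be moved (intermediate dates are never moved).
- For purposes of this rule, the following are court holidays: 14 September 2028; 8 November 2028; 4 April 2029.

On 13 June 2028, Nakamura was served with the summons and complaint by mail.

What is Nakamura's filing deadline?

1 year after 13 June 2028 is June 13, 2029.
Service was by mail, adding 5 days: June 13, 2029 + 5 days = June 18, 2029.
June 18, 2029 is a Monday and not a court holiday, so no extension applies.

June 18, 2029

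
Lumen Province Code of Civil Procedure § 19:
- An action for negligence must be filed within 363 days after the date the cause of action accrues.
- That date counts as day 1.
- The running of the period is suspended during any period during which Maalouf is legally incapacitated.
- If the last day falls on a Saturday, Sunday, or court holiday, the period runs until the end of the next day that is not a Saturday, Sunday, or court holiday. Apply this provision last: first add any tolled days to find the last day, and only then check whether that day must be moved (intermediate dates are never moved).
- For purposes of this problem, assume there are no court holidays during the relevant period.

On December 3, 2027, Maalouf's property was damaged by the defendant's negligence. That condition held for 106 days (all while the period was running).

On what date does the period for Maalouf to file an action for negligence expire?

Counting December 3, 2027 as day 1, day 363 is November 29, 2028.
Tolling adds 106 days: November 29, 2028 + 106 days = March 15, 2029.
March 15, 2029 is a Thursday and not a court holiday, so no extension applies.

March 15, 2029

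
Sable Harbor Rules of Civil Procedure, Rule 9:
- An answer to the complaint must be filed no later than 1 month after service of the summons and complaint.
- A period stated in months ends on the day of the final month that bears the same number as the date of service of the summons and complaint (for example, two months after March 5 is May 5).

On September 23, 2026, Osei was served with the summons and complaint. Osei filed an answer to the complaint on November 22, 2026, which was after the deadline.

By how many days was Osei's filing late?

30 days

1 month after September 23, 2026 is October 23, 2026.
The deadline is October 23, 2026; from October 23, 2026 to November 22, 2026 is 30 days.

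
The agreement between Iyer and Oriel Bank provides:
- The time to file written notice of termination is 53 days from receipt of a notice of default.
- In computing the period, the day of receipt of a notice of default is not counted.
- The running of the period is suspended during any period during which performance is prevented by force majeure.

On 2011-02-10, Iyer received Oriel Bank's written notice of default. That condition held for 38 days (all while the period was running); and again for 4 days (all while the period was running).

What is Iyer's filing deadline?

53 days after 2011-02-10 is April 4, 2011.
Tolling adds 38 days: April 4, 2011 + 38 days = May 12, 2011.
Tolling adds 4 days: May 12, 2011 + 4 days = May 16, 2011.

May 16, 2011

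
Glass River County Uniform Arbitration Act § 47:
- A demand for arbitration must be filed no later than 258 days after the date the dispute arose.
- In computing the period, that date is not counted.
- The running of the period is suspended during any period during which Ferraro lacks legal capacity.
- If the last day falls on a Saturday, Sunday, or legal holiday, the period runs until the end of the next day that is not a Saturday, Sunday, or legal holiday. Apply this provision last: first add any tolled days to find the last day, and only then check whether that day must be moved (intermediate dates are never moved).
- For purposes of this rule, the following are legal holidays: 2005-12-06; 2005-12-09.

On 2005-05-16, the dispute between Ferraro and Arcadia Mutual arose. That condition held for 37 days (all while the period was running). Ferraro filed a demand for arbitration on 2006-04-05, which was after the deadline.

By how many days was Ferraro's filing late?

258 days after 2005-05-16 is January 29, 2006.
Tolling adds 37 days: January 29, 2006 + 37 days = March 7, 2006.
March 7, 2006 is a Tuesday and not a legal holiday, so no extension applies.
The deadline is March 7, 2006; from March 7, 2006 to April 5, 2006 is 29 days.

29 days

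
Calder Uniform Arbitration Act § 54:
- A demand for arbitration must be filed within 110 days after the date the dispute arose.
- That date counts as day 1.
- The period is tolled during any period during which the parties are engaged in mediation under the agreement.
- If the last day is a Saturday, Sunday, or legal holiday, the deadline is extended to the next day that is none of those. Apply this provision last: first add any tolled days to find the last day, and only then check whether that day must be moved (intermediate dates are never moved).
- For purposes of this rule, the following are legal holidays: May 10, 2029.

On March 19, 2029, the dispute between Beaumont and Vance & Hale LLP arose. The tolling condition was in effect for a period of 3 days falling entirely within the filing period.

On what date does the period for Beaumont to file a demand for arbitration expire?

Counting March 19, 2029 as day 1, day 110 is July 6, 2029.
Tolling adds 3 days: July 6, 2029 + 3 days = July 9, 2029.
July 9, 2029 is a Monday and not a legal holiday, so no extension applies.

July 9, 2029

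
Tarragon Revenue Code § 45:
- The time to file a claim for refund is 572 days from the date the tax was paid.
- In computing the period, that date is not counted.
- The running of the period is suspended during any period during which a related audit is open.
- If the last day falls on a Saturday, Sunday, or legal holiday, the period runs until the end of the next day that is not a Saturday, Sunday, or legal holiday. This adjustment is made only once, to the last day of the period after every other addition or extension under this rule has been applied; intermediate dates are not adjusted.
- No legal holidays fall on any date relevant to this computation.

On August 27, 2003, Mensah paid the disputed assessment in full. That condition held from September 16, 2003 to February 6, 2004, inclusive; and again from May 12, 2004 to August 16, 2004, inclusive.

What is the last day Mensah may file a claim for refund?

November 17, 2005

572 days after August 27, 2003 is March 21, 2005.
From September 16, 2003 through February 6, 2004 inclusive is 144 days; tolling adds 144 days: March 21, 2005 + 144 days = August 12, 2005.
From May 12, 2004 through August 16, 2004 inclusive is 97 days; tolling adds 97 days: August 12, 2005 + 97 days = November 17, 2005.
November 17, 2005 is a Thursday and not a legal holiday, so no extension applies.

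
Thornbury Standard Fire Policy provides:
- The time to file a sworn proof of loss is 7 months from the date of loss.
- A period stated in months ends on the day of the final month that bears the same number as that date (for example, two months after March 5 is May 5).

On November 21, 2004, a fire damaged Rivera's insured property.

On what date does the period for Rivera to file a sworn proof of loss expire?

June 21, 2005

7 months after November 21, 2004 is June 21, 2005.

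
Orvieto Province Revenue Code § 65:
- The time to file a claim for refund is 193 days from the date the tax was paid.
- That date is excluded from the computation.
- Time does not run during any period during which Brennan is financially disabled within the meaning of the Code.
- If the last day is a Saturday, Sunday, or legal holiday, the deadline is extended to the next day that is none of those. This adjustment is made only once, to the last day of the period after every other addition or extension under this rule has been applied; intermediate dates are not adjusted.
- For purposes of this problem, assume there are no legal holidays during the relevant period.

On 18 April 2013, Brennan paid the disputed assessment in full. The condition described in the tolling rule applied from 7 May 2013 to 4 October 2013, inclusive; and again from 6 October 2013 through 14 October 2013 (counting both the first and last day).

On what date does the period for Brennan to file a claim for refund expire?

April 7, 2014

193 days after 18 April 2013 is October 28, 2013.
From May 7, 2013 through October 4, 2013 inclusive is 151 days; tolling adds 151 days: October 28, 2013 + 151 days = March 28, 2014.
From October 6, 2013 through October 14, 2013 inclusive is 9 days; tolling adds 9 days: March 28, 2014 + 9 days = April 6, 2014.
April 6, 2014 is Sunday. The next qualifying day is April 7, 2014.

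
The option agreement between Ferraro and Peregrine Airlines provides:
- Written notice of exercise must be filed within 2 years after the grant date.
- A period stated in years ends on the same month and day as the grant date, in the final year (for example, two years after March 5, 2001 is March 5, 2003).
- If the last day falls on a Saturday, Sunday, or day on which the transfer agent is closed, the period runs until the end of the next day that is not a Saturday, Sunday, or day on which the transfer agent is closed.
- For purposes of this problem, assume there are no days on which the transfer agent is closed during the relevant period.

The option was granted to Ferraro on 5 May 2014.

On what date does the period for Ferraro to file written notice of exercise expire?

May 5, 2016

2 years after 5 May 2014 is May 5, 2016.
May 5, 2016 is a Thursday and not a day on which the transfer agent is closed, so no extension applies.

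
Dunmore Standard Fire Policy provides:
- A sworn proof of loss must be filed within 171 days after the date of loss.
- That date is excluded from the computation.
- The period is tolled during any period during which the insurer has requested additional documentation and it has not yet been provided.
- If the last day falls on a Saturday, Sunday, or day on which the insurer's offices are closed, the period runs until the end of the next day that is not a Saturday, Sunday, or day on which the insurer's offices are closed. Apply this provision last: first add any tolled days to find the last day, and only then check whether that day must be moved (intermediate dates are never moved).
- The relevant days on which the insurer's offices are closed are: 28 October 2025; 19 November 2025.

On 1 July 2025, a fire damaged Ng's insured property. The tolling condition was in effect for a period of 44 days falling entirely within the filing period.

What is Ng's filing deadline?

171 days after 1 July 2025 is December 19, 2025.
Tolling adds 44 days: December 19, 2025 + 44 days = February 1, 2026.
February 1, 2026 is Sunday. The next qualifying day is February 2, 2026.

February 2, 2026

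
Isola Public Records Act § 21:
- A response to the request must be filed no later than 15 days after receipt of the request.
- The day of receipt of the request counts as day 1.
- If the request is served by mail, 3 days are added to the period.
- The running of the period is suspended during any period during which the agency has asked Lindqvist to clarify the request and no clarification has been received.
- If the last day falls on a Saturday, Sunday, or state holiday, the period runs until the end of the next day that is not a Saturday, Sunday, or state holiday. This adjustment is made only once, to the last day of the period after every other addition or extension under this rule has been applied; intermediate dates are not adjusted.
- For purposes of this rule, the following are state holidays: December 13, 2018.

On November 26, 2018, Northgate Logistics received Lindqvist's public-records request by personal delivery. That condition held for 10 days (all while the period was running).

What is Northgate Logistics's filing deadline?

December 20, 2018

Counting November 26, 2018 as day 1, day 15 is December 10, 2018.
Service was not by mail, so no mail extension applies.
Tolling adds 10 days: December 10, 2018 + 10 days = December 20, 2018.
December 20, 2018 is a Thursday and not a state holiday, so no extension applies.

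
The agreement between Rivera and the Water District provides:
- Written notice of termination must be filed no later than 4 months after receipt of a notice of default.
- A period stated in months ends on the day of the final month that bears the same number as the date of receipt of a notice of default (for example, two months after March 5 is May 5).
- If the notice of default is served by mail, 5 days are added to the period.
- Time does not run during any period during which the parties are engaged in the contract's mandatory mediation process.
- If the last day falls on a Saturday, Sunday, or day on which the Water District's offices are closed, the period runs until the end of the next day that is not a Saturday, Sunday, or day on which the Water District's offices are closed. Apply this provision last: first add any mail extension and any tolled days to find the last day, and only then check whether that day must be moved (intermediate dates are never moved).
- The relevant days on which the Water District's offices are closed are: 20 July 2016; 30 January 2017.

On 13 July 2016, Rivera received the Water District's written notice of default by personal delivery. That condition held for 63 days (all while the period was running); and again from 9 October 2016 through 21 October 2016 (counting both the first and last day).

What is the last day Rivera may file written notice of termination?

January 31, 2017

4 months after 13 July 2016 is November 13, 2016.
Service was not by mail, so no mail extension applies.
Tolling adds 63 days: November 13, 2016 + 63 days = January 15, 2017.
From October 9, 2016 through October 21, 2016 inclusive is 13 days; tolling adds 13 days: January 15, 2017 + 13 days = January 28, 2017.
January 28, 2017 is Saturday; January 29, 2017 is Sunday; January 30, 2017 is a listed holiday. The next qualifying day is January 31, 2017.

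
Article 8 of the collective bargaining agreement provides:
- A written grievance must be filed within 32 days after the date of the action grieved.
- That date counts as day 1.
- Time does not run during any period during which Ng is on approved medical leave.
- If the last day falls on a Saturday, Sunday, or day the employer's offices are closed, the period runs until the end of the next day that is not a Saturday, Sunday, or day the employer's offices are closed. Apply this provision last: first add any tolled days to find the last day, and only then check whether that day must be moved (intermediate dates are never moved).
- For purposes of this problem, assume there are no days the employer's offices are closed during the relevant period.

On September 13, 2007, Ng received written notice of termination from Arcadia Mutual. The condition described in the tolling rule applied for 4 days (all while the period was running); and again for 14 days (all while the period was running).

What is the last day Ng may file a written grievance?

Counting September 13, 2007 as day 1, day 32 is October 14, 2007.
Tolling adds 4 days: October 14, 2007 + 4 days = October 18, 2007.
Tolling adds 14 days: October 18, 2007 + 14 days = November 1, 2007.
November 1, 2007 is a Thursday and not a day the employer's offices are closed, so no extension applies.

November 1, 2007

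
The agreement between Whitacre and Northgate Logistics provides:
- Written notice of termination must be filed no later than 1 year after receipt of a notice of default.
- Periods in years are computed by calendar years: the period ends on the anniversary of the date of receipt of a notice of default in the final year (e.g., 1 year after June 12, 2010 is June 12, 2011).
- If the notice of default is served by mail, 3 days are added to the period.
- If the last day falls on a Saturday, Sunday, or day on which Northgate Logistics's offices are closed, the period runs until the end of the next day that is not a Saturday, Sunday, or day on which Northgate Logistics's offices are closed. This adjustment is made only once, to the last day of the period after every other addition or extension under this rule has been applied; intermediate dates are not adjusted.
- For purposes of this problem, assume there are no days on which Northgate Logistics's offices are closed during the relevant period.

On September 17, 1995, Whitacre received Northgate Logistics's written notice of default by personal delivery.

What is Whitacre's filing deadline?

September 17, 1996

1 year after September 17, 1995 is September 17, 1996.
Service was not by mail, so no mail extension applies.
September 17, 1996 is a Tuesday and not a day on which Northgate Logistics's offices are closed, so no extension applies.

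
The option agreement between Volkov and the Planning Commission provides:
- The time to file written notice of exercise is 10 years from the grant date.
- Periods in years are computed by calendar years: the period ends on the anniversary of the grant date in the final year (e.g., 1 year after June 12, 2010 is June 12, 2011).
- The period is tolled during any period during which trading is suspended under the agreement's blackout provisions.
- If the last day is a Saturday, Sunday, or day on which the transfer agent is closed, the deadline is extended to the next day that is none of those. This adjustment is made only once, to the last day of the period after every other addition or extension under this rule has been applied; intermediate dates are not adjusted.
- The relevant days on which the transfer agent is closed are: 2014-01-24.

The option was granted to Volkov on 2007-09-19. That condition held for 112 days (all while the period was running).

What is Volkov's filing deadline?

10 years after 2007-09-19 is September 19, 2017.
Tolling adds 112 days: September 19, 2017 + 112 days = January 9, 2018.
January 9, 2018 is a Tuesday and not a day on which the transfer agent is closed, so no extension applies.

January 9, 2018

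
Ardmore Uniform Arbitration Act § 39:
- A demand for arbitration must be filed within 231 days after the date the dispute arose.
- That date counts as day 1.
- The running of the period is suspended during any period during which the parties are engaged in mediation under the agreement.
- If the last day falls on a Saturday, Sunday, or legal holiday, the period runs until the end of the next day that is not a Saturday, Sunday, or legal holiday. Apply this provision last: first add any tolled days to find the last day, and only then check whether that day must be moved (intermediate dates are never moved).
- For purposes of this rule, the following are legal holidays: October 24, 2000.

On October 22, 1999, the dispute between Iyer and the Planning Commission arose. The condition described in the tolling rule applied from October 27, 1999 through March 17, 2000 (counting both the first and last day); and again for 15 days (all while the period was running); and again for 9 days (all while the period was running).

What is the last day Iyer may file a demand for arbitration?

Counting October 22, 1999 as day 1, day 231 is June 8, 2000.
From October 27, 1999 through March 17, 2000 inclusive is 143 days; tolling adds 143 days: June 8, 2000 + 143 days = October 29, 2000.
Tolling adds 15 days: October 29, 2000 + 15 days = November 13, 2000.
Tolling adds 9 days: November 13, 2000 + 9 days = November 22, 2000.
November 22, 2000 is a Wednesday and not a legal holiday, so no extension applies.

November 22, 2000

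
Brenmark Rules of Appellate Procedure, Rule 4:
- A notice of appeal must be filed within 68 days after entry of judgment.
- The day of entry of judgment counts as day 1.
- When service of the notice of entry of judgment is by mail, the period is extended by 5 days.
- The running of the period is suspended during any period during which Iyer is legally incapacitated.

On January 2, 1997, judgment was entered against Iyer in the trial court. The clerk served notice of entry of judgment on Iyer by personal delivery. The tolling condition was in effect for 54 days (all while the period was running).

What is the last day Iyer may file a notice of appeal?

Counting January 2, 1997 as day 1, day 68 is March 10, 1997.
Service was not by mail, so no mail extension applies.
Tolling adds 54 days: March 10, 1997 + 54 days = May 3, 1997.

May 3, 1997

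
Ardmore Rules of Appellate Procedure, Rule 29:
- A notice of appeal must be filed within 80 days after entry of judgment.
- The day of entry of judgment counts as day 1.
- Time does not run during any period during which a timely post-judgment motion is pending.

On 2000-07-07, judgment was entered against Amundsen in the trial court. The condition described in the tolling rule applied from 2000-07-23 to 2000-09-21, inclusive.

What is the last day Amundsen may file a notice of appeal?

Counting 2000-07-07 as day 1, day 80 is September 24, 2000.
From July 23, 2000 through September 21, 2000 inclusive is 61 days; tolling adds 61 days: September 24, 2000 + 61 days = November 24, 2000.

November 24, 2000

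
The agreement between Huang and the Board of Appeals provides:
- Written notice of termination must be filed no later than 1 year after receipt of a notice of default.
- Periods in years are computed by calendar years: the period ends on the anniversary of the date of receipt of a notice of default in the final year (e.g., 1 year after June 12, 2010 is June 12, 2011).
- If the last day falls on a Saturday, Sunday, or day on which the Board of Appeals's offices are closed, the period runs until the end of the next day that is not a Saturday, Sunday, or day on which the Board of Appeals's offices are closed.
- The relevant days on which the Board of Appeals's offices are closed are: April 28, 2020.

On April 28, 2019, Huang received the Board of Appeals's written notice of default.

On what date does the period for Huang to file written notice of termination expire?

1 year after April 28, 2019 is April 28, 2020.
April 28, 2020 is a listed holiday. The next qualifying day is April 29, 2020.

April 29, 2020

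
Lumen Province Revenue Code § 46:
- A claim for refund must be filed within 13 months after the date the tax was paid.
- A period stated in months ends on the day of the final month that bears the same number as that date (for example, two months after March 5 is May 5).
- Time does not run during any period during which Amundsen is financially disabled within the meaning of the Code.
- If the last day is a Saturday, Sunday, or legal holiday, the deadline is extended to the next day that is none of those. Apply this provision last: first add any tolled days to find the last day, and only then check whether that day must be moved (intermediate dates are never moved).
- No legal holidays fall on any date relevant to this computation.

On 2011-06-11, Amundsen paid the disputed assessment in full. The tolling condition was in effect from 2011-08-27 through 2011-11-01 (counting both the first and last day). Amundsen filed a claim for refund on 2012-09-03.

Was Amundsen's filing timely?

13 months after 2011-06-11 is July 11, 2012.
From August 27, 2011 through November 1, 2011 inclusive is 67 days; tolling adds 67 days: July 11, 2012 + 67 days = September 16, 2012.
September 16, 2012 is Sunday. The next qualifying day is September 17, 2012.
The deadline is September 17, 2012; the filing on September 3, 2012 is on or before that date.

Yes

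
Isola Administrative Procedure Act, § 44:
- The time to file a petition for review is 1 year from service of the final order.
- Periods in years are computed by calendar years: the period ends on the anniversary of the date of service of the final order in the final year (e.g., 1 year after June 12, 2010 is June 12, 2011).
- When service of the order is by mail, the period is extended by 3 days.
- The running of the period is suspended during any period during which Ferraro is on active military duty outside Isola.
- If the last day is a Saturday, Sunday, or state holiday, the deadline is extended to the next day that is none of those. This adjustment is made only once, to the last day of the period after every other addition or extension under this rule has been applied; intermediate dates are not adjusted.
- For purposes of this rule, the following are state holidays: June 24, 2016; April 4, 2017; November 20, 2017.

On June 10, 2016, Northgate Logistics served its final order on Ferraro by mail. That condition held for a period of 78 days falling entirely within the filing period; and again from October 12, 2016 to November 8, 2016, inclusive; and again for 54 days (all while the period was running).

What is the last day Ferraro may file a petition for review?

1 year after June 10, 2016 is June 10, 2017.
Service was by mail, adding 3 days: June 10, 2017 + 3 days = June 13, 2017.
Tolling adds 78 days: June 13, 2017 + 78 days = August 30, 2017.
From October 12, 2016 through November 8, 2016 inclusive is 28 days; tolling adds 28 days: August 30, 2017 + 28 days = September 27, 2017.
Tolling adds 54 days: September 27, 2017 + 54 days = November 20, 2017.
November 20, 2017 is a listed holiday. The next qualifying day is November 21, 2017.

November 21, 2017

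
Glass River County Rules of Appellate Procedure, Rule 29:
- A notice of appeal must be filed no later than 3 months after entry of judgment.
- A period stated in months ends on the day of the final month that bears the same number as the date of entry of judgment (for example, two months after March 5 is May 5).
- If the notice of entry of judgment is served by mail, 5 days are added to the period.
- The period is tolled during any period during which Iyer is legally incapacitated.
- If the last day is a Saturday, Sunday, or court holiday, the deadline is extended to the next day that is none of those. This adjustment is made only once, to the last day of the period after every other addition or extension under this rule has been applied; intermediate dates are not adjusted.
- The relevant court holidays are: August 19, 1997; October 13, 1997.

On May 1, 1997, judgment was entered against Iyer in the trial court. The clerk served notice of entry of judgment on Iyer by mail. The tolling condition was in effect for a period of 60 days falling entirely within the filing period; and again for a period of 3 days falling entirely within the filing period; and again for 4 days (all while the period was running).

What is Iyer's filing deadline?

October 14, 1997

3 months after May 1, 1997 is August 1, 1997.
Service was by mail, adding 5 days: August 1, 1997 + 5 days = August 6, 1997.
Tolling adds 60 days: August 6, 1997 + 60 days = October 5, 1997.
Tolling adds 3 days: October 5, 1997 + 3 days = October 8, 1997.
Tolling adds 4 days: October 8, 1997 + 4 days = October 12, 1997.
October 12, 1997 is Sunday; October 13, 1997 is a listed holiday. The next qualifying day is October 14, 1997.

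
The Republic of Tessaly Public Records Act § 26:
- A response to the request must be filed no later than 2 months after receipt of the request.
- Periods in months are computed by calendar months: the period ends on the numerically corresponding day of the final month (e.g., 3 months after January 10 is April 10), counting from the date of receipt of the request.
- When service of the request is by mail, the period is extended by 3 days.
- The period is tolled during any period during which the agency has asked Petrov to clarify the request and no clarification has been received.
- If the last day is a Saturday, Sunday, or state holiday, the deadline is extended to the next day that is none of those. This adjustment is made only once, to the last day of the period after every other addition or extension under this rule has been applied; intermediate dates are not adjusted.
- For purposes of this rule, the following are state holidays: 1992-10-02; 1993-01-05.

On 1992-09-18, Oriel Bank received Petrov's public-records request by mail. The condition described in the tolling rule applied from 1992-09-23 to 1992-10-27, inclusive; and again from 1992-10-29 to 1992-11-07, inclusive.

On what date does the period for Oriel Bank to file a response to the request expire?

2 months after 1992-09-18 is November 18, 1992.
Service was by mail, adding 3 days: November 18, 1992 + 3 days = November 21, 1992.
From September 23, 1992 through October 27, 1992 inclusive is 35 days; tolling adds 35 days: November 21, 1992 + 35 days = December 26, 1992.
From October 29, 1992 through November 7, 1992 inclusive is 10 days; tolling adds 10 days: December 26, 1992 + 10 days = January 5, 1993.
January 5, 1993 is a listed holiday. The next qualifying day is January 6, 1993.

January 6, 1993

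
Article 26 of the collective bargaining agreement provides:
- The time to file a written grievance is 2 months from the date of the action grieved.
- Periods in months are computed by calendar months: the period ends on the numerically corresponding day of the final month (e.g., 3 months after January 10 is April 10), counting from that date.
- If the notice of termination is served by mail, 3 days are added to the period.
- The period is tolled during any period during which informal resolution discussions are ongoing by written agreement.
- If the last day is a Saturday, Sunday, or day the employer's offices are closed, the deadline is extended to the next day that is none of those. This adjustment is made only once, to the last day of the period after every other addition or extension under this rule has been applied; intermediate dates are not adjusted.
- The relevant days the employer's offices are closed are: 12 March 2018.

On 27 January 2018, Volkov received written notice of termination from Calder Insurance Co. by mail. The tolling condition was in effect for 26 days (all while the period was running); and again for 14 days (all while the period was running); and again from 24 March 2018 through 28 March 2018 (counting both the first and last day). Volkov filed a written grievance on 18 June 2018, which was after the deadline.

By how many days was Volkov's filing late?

35 days

2 months after 27 January 2018 is March 27, 2018.
Service was by mail, adding 3 days: March 27, 2018 + 3 days = March 30, 2018.
Tolling adds 26 days: March 30, 2018 + 26 days = April 25, 2018.
Tolling adds 14 days: April 25, 2018 + 14 days = May 9, 2018.
From March 24, 2018 through March 28, 2018 inclusive is 5 days; tolling adds 5 days: May 9, 2018 + 5 days = May 14, 2018.
May 14, 2018 is a Monday and not a day the employer's offices are closed, so no extension applies.
The deadline is May 14, 2018; from May 14, 2018 to June 18, 2018 is 35 days.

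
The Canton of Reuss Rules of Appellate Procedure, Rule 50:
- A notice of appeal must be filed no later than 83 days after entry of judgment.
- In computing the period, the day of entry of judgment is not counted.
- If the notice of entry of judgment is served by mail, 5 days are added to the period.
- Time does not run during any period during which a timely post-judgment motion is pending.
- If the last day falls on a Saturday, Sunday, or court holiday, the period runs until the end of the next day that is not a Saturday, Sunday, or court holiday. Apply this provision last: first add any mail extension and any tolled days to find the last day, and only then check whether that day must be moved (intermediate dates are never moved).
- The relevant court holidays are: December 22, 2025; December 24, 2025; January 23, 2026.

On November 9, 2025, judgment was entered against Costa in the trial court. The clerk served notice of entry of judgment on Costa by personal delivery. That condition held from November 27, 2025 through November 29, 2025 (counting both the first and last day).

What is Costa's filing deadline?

83 days after November 9, 2025 is January 31, 2026.
Service was not by mail, so no mail extension applies.
From November 27, 2025 through November 29, 2025 inclusive is 3 days; tolling adds 3 days: January 31, 2026 + 3 days = February 3, 2026.
February 3, 2026 is a Tuesday and not a court holiday, so no extension applies.

February 3, 2026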